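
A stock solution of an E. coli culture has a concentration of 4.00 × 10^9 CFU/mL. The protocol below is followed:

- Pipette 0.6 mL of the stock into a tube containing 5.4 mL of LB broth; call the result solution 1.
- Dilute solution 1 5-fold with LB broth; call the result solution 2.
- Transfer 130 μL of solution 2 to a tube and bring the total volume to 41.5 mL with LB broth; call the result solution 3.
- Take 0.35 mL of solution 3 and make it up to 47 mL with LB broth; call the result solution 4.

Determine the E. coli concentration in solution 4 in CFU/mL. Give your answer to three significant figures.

1.87 × 10^3 CFU/mL

Step 1: 0.6 mL + 5.4 mL = 6 mL total → factor 6/0.6 = 10
Step 2: 5-fold → factor 5
Step 3: 130 μL brought to 41.5 mL → factor 41500/130 = 319.23
Step 4: 0.35 mL brought to 47 mL → factor 47/0.35 = 134.29
Overall dilution factor = 10 × 5 × 319.23 × 134.29 = 2.1434 × 10^6
Final = 4.00 × 10^9 CFU/mL / 2.1434 × 10^6 = 1.87 × 10^3 CFU/mL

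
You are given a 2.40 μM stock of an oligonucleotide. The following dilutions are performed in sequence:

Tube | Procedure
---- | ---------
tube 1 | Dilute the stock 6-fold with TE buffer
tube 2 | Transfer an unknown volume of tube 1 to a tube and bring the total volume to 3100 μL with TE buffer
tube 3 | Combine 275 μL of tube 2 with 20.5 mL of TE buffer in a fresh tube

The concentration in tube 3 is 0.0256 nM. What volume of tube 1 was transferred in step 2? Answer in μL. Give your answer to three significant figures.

Step 1: 6-fold → factor 6
Step 2: v brought to 3100 μL → factor = 3100 μL/v
Step 3: 275 μL + 20.5 mL = 20775 μL total → factor 20775/275 = 75.545
Product of known-step factors = 453.27
Overall factor = 2.40 μM / (0.0256 nM) = 93750
Step-2 factor = 93750 / 453.27 = 206.83
v = 3100 μL / 206.83 = 15.0 μL

15.0 μL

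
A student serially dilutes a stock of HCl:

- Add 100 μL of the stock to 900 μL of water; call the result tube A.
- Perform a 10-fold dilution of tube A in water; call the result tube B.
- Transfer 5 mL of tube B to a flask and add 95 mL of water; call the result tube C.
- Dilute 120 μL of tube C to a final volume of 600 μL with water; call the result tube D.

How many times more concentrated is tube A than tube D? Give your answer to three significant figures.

Step 1: 100 μL + 900 μL = 1000 μL total → factor 1000/100 = 10
Step 2: 10-fold → factor 10
Step 3: 5 mL + 95 mL = 100 mL total → factor 100/5 = 20
Step 4: 120 μL brought to 600 μL → factor 600/120 = 5
Dilution factor to tube A = 10; to tube D = 10000
[tube A]/[tube D] = (factor to tube D)/(factor to tube A) = 10000/10 = 1.00 × 10^3

1.00 × 10^3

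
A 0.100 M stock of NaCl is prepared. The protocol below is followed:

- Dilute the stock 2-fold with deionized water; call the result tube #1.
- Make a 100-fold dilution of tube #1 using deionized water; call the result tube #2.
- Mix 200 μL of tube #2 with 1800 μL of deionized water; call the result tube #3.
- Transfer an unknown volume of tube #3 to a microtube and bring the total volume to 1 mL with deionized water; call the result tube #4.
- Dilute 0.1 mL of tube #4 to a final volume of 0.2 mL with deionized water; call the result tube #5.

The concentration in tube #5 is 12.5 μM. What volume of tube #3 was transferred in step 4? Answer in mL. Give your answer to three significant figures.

0.500 mL

Step 1: 2-fold → factor 2
Step 2: 100-fold → factor 100
Step 3: 200 μL + 1800 μL = 2000 μL total → factor 2000/200 = 10
Step 4: v brought to 1 mL → factor = 1 mL/v
Step 5: 0.1 mL brought to 0.2 mL → factor 0.2/0.1 = 2
Product of known-step factors = 4000
Overall factor = 0.100 M / (12.5 μM) = 8000
Step-4 factor = 8000 / 4000 = 2
v = 1 mL / 2 = 0.500 mL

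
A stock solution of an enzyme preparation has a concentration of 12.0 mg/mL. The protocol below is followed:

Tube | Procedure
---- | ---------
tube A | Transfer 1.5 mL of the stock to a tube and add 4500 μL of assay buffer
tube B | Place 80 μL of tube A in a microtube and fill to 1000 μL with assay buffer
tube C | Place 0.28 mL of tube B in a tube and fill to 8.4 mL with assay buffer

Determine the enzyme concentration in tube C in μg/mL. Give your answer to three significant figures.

8.00 μg/mL

Step 1: 1.5 mL + 4500 μL = 6 mL total → factor 6/1.5 = 4
Step 2: 80 μL brought to 1000 μL → factor 1000/80 = 12.5
Step 3: 0.28 mL brought to 8.4 mL → factor 8.4/0.28 = 30
Overall dilution factor = 4 × 12.5 × 30 = 1500
Final = 12.0 mg/mL / 1500 = 0.008000 mg/mL = 8.00 μg/mL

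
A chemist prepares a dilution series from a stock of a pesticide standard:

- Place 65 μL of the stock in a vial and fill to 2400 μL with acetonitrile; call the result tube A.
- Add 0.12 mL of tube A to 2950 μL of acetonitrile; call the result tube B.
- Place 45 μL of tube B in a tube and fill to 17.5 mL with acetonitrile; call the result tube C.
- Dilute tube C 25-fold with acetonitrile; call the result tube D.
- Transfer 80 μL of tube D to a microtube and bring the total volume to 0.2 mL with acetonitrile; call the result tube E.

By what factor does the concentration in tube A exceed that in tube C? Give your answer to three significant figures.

9.95 × 10^3

Step 1: 65 μL brought to 2400 μL → factor 2400/65 = 36.923
Step 2: 0.12 mL + 2950 μL = 3.07 mL total → factor 3.07/0.12 = 25.583
Step 3: 45 μL brought to 17.5 mL → factor 17500/45 = 388.89
Dilution factor to tube A = 36.923; to tube C = 3.6735 × 10^5
[tube A]/[tube C] = (factor to tube C)/(factor to tube A) = 3.6735 × 10^5/36.923 = 9.95 × 10^3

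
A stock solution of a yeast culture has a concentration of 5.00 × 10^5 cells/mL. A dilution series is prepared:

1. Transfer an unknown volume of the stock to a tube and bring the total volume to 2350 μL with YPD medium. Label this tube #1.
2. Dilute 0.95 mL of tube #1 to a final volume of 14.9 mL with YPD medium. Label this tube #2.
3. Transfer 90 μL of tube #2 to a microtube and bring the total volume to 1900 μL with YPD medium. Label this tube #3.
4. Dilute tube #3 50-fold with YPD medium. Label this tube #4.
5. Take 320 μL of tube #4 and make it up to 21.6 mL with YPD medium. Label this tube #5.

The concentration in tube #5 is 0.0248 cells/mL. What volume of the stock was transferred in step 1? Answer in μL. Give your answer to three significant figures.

130 μL

Step 1: v brought to 2350 μL → factor = 2350 μL/v
Step 2: 0.95 mL brought to 14.9 mL → factor 14.9/0.95 = 15.684
Step 3: 90 μL brought to 1900 μL → factor 1900/90 = 21.111
Step 4: 50-fold → factor 50
Step 5: 320 μL brought to 21.6 mL → factor 21600/320 = 67.5
Product of known-step factors = 1.1175 × 10^6
Overall factor = 5.00 × 10^5 cells/mL / (0.0248 cells/mL) = 2.0161 × 10^7
Step-1 factor = 2.0161 × 10^7 / 1.1175 × 10^6 = 18.041
v = 2350 μL / 18.041 = 130 μL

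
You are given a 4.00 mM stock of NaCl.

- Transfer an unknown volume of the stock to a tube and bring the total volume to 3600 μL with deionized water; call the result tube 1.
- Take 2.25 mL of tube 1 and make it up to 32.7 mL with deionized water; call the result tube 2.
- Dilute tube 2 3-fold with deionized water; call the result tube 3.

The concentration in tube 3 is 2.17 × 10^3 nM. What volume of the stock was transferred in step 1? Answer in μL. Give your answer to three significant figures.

85.2 μL

Step 1: v brought to 3600 μL → factor = 3600 μL/v
Step 2: 2.25 mL brought to 32.7 mL → factor 32.7/2.25 = 14.533
Step 3: 3-fold → factor 3
Product of known-step factors = 43.6
Overall factor = 4.00 mM / (2.17 × 10^3 nM) = 1843.3
Step-1 factor = 1843.3 / 43.6 = 42.278
v = 3600 μL / 42.278 = 85.2 μL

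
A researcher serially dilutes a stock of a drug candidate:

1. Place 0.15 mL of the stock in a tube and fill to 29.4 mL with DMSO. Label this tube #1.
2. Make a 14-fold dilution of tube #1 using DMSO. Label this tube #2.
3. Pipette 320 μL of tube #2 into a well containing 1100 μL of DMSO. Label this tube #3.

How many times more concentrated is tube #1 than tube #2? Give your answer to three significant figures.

14.0

Step 1: 0.15 mL brought to 29.4 mL → factor 29.4/0.15 = 196
Step 2: 14-fold → factor 14
Dilution factor to tube #1 = 196; to tube #2 = 2744
[tube #1]/[tube #2] = (factor to tube #2)/(factor to tube #1) = 2744/196 = 14.0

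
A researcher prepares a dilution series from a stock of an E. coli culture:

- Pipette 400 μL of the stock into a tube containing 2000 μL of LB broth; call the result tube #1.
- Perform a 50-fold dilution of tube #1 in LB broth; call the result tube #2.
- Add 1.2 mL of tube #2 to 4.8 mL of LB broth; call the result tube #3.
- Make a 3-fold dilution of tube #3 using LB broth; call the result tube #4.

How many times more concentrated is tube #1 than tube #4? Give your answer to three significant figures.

750

Step 1: 400 μL + 2000 μL = 2400 μL total → factor 2400/400 = 6
Step 2: 50-fold → factor 50
Step 3: 1.2 mL + 4.8 mL = 6 mL total → factor 6/1.2 = 5
Step 4: 3-fold → factor 3
Dilution factor to tube #1 = 6; to tube #4 = 4500
[tube #1]/[tube #4] = (factor to tube #4)/(factor to tube #1) = 4500/6 = 750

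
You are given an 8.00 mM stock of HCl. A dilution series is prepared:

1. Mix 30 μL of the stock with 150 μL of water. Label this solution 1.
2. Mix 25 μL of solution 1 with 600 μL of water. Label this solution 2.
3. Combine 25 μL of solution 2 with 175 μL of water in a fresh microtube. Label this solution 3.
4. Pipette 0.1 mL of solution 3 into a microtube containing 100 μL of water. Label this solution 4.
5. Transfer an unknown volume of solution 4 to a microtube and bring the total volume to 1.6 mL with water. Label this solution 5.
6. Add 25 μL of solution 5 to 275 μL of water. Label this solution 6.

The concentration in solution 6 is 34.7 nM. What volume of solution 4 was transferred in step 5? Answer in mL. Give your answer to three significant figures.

0.200 mL

Step 1: 30 μL + 150 μL = 180 μL total → factor 180/30 = 6
Step 2: 25 μL + 600 μL = 625 μL total → factor 625/25 = 25
Step 3: 25 μL + 175 μL = 200 μL total → factor 200/25 = 8
Step 4: 0.1 mL + 100 μL = 0.2 mL total → factor 0.2/0.1 = 2
Step 5: v brought to 1.6 mL → factor = 1.6 mL/v
Step 6: 25 μL + 275 μL = 300 μL total → factor 300/25 = 12
Product of known-step factors = 28800
Overall factor = 8.00 mM / (34.7 nM) = 2.3055 × 10^5
Step-5 factor = 2.3055 × 10^5 / 28800 = 8.0051
v = 1.6 mL / 8.0051 = 0.200 mL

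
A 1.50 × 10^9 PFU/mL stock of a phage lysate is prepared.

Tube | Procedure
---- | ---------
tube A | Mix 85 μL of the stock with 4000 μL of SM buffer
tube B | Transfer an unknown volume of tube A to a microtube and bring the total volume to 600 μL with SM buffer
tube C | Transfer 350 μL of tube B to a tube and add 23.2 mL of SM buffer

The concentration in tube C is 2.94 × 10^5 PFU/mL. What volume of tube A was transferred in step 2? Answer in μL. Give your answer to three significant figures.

Step 1: 85 μL + 4000 μL = 4085 μL total → factor 4085/85 = 48.059
Step 2: v brought to 600 μL → factor = 600 μL/v
Step 3: 350 μL + 23.2 mL = 23550 μL total → factor 23550/350 = 67.286
Product of known-step factors = 3233.7
Overall factor = 1.50 × 10^9 PFU/mL / (2.94 × 10^5 PFU/mL) = 5102
Step-2 factor = 5102 / 3233.7 = 1.5778
v = 600 μL / 1.5778 = 380 μL

380 μL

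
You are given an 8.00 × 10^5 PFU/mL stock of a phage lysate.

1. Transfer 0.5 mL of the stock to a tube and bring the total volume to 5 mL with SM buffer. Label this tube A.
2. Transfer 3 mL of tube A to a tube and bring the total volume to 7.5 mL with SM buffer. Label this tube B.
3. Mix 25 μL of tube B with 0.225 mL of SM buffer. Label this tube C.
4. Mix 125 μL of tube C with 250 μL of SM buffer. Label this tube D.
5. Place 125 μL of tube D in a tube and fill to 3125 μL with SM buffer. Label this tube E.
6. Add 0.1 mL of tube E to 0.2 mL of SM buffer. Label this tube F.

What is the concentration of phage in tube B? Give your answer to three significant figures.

Step 1: 0.5 mL brought to 5 mL → factor 5/0.5 = 10
Step 2: 3 mL brought to 7.5 mL → factor 7.5/3 = 2.5
Dilution factor through tube B = 10 × 2.5 = 25
[tube B] = 8.00 × 10^5 PFU/mL / 25 = 3.20 × 10^4 PFU/mL

3.20 × 10^4 PFU/mL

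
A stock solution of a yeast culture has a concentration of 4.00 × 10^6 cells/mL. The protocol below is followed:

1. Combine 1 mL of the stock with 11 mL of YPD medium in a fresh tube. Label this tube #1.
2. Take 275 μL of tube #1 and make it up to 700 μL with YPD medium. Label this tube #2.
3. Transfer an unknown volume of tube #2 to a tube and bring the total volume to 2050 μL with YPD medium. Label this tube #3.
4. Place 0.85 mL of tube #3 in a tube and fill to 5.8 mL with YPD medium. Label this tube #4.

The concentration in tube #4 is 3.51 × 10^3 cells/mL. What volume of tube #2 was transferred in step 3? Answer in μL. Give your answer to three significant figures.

Step 1: 1 mL + 11 mL = 12 mL total → factor 12/1 = 12
Step 2: 275 μL brought to 700 μL → factor 700/275 = 2.5455
Step 3: v brought to 2050 μL → factor = 2050 μL/v
Step 4: 0.85 mL brought to 5.8 mL → factor 5.8/0.85 = 6.8235
Product of known-step factors = 208.43
Overall factor = 4.00 × 10^6 cells/mL / (3.51 × 10^3 cells/mL) = 1139.6
Step-3 factor = 1139.6 / 208.43 = 5.4676
v = 2050 μL / 5.4676 = 375 μL

375 μL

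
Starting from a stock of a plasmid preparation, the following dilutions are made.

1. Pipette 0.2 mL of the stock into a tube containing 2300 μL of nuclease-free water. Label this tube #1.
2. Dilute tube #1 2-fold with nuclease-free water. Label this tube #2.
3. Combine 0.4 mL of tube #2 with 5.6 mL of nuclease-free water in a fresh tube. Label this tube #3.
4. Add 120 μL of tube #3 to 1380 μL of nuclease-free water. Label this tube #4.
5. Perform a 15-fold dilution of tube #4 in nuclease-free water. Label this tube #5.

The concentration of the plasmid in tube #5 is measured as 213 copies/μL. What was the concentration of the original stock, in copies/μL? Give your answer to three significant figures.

Step 1: 0.2 mL + 2300 μL = 2.5 mL total → factor 2.5/0.2 = 12.5
Step 2: 2-fold → factor 2
Step 3: 0.4 mL + 5.6 mL = 6 mL total → factor 6/0.4 = 15
Step 4: 120 μL + 1380 μL = 1500 μL total → factor 1500/120 = 12.5
Step 5: 15-fold → factor 15
Overall dilution factor = 12.5 × 2 × 15 × 12.5 × 15 = 70312
Stock = 213 copies/μL × 70312 = 1.50 × 10^7 copies/μL

1.50 × 10^7 copies/μL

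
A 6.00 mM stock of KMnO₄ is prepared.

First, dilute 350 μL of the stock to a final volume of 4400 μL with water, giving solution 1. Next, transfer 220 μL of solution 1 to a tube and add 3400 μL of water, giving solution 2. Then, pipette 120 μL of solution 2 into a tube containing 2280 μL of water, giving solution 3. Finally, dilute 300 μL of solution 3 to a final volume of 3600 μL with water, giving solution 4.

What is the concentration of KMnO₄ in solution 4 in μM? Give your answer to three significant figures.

0.121 μM

Step 1: 350 μL brought to 4400 μL → factor 4400/350 = 12.571
Step 2: 220 μL + 3400 μL = 3620 μL total → factor 3620/220 = 16.455
Step 3: 120 μL + 2280 μL = 2400 μL total → factor 2400/120 = 20
Step 4: 300 μL brought to 3600 μL → factor 3600/300 = 12
Overall dilution factor = 12.571 × 16.455 × 20 × 12 = 49646
Final = 6.00 mM / 49646 = 0.0001209 mM = 0.121 μM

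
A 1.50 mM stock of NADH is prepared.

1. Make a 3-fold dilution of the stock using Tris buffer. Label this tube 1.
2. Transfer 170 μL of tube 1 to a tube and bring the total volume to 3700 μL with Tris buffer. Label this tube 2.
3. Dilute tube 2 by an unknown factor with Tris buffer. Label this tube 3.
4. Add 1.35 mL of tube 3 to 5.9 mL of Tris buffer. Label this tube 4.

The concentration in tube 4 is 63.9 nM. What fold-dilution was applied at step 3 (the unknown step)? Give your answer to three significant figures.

66.9-fold

Step 1: 3-fold → factor 3
Step 2: 170 μL brought to 3700 μL → factor 3700/170 = 21.765
Step 3: unknown factor x
Step 4: 1.35 mL + 5.9 mL = 7.25 mL total → factor 7.25/1.35 = 5.3704
Product of known-step factors = 350.65
Overall factor = 1.50 mM / (63.9 nM) = 23474
x = 23474 / 350.65 = 66.9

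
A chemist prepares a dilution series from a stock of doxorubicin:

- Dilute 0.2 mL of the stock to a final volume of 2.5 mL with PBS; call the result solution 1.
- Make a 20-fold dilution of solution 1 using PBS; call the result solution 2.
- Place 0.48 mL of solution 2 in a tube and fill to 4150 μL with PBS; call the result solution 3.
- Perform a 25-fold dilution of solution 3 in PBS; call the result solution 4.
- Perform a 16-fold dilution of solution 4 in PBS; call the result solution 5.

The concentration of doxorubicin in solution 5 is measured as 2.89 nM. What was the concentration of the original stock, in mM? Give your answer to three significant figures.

Step 1: 0.2 mL brought to 2.5 mL → factor 2.5/0.2 = 12.5
Step 2: 20-fold → factor 20
Step 3: 0.48 mL brought to 4150 μL → factor 4.15/0.48 = 8.6458
Step 4: 25-fold → factor 25
Step 5: 16-fold → factor 16
Overall dilution factor = 12.5 × 20 × 8.6458 × 25 × 16 = 8.6458 × 10^5
Stock = 2.89 nM × 8.6458 × 10^5 = 2.499 × 10^6 nM = 2.50 mM

2.50 mM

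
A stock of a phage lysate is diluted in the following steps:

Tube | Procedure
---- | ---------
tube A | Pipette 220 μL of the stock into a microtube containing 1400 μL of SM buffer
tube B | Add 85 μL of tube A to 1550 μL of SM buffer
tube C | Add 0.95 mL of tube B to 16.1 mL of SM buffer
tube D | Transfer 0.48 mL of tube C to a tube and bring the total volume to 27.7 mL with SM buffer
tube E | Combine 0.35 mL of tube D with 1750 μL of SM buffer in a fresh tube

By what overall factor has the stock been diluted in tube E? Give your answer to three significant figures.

8.80 × 10^5

Step 1: 220 μL + 1400 μL = 1620 μL total → factor 1620/220 = 7.3636
Step 2: 85 μL + 1550 μL = 1635 μL total → factor 1635/85 = 19.235
Step 3: 0.95 mL + 16.1 mL = 17.05 mL total → factor 17.05/0.95 = 17.947
Step 4: 0.48 mL brought to 27.7 mL → factor 27.7/0.48 = 57.708
Step 5: 0.35 mL + 1750 μL = 2.1 mL total → factor 2.1/0.35 = 6
Overall dilution factor = 7.3636 × 19.235 × 17.947 × 57.708 × 6 = 8.802 × 10^5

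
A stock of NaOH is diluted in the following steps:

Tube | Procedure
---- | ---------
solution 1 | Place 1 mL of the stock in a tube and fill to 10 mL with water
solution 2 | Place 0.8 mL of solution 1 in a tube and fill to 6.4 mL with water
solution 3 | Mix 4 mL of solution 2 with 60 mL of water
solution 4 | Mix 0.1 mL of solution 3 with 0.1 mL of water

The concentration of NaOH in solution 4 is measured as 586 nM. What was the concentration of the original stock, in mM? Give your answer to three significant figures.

Step 1: 1 mL brought to 10 mL → factor 10/1 = 10
Step 2: 0.8 mL brought to 6.4 mL → factor 6.4/0.8 = 8
Step 3: 4 mL + 60 mL = 64 mL total → factor 64/4 = 16
Step 4: 0.1 mL + 0.1 mL = 0.2 mL total → factor 0.2/0.1 = 2
Overall dilution factor = 10 × 8 × 16 × 2 = 2560
Stock = 586 nM × 2560 = 1.500 × 10^6 nM = 1.50 mM

1.50 mM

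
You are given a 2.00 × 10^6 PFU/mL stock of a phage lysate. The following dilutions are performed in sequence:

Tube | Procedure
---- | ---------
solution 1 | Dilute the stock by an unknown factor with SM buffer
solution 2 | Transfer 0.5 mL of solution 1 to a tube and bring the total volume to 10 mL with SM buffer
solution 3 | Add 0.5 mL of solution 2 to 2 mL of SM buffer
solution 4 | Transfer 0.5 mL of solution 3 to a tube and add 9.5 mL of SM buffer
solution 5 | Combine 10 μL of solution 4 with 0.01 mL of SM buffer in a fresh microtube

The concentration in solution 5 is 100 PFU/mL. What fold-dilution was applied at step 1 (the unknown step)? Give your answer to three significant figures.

5.00-fold

Step 1: unknown factor x
Step 2: 0.5 mL brought to 10 mL → factor 10/0.5 = 20
Step 3: 0.5 mL + 2 mL = 2.5 mL total → factor 2.5/0.5 = 5
Step 4: 0.5 mL + 9.5 mL = 10 mL total → factor 10/0.5 = 20
Step 5: 10 μL + 0.01 mL = 20 μL total → factor 20/10 = 2
Product of known-step factors = 4000
Overall factor = 2.00 × 10^6 PFU/mL / (100 PFU/mL) = 20000
x = 20000 / 4000 = 5.00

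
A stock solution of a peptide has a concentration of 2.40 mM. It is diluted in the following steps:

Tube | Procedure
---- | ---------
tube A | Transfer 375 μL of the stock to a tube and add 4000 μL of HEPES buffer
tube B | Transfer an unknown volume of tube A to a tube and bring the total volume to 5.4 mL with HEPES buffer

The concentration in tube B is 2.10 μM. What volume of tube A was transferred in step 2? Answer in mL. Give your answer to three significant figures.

Step 1: 375 μL + 4000 μL = 4375 μL total → factor 4375/375 = 11.667
Step 2: v brought to 5.4 mL → factor = 5.4 mL/v
Product of known-step factors = 11.667
Overall factor = 2.40 mM / (2.10 μM) = 1142.9
Step-2 factor = 1142.9 / 11.667 = 97.959
v = 5.4 mL / 97.959 = 0.0551 mL

0.0551 mL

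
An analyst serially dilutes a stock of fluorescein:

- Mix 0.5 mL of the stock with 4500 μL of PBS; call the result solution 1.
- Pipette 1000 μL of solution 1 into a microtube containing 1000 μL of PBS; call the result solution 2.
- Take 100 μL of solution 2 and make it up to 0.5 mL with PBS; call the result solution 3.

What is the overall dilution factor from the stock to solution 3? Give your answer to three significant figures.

100

Step 1: 0.5 mL + 4500 μL = 5 mL total → factor 5/0.5 = 10
Step 2: 1000 μL + 1000 μL = 2000 μL total → factor 2000/1000 = 2
Step 3: 100 μL brought to 0.5 mL → factor 500/100 = 5
Overall dilution factor = 10 × 2 × 5 = 100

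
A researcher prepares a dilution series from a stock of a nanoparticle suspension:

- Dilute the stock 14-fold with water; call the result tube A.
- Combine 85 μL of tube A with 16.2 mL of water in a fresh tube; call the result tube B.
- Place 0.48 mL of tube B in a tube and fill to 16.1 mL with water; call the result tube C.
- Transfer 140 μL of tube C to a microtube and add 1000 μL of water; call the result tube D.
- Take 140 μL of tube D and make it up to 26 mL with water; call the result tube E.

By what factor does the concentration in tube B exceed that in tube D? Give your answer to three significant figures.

Step 1: 14-fold → factor 14
Step 2: 85 μL + 16.2 mL = 16285 μL total → factor 16285/85 = 191.59
Step 3: 0.48 mL brought to 16.1 mL → factor 16.1/0.48 = 33.542
Step 4: 140 μL + 1000 μL = 1140 μL total → factor 1140/140 = 8.1429
Dilution factor to tube B = 2682.2; to tube D = 7.3259 × 10^5
[tube B]/[tube D] = (factor to tube D)/(factor to tube B) = 7.3259 × 10^5/2682.2 = 273

273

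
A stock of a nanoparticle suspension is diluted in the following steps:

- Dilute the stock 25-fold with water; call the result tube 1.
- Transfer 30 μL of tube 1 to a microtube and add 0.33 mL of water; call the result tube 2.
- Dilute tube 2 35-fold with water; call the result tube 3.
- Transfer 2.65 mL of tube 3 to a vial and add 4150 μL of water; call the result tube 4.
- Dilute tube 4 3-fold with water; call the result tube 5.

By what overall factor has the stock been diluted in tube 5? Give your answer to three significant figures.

Step 1: 25-fold → factor 25
Step 2: 30 μL + 0.33 mL = 360 μL total → factor 360/30 = 12
Step 3: 35-fold → factor 35
Step 4: 2.65 mL + 4150 μL = 6.8 mL total → factor 6.8/2.65 = 2.566
Step 5: 3-fold → factor 3
Overall dilution factor = 25 × 12 × 35 × 2.566 × 3 = 80830

8.08 × 10^4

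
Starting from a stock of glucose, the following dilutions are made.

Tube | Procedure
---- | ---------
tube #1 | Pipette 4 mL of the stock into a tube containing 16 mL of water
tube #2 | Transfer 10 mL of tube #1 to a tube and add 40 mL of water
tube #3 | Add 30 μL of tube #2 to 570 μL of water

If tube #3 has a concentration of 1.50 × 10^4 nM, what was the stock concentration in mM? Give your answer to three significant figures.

Step 1: 4 mL + 16 mL = 20 mL total → factor 20/4 = 5
Step 2: 10 mL + 40 mL = 50 mL total → factor 50/10 = 5
Step 3: 30 μL + 570 μL = 600 μL total → factor 600/30 = 20
Overall dilution factor = 5 × 5 × 20 = 500
Stock = 1.50 × 10^4 nM × 500 = 7.500 × 10^6 nM = 7.50 mM

7.50 mM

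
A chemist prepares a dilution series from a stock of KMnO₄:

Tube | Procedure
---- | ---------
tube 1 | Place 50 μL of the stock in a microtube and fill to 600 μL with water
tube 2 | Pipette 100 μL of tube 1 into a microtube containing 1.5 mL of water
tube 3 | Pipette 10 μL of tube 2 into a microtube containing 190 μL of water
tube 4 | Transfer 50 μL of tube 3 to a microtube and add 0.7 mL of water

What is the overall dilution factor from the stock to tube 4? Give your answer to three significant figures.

5.76 × 10^4

Step 1: 50 μL brought to 600 μL → factor 600/50 = 12
Step 2: 100 μL + 1.5 mL = 1600 μL total → factor 1600/100 = 16
Step 3: 10 μL + 190 μL = 200 μL total → factor 200/10 = 20
Step 4: 50 μL + 0.7 mL = 750 μL total → factor 750/50 = 15
Overall dilution factor = 12 × 16 × 20 × 15 = 57600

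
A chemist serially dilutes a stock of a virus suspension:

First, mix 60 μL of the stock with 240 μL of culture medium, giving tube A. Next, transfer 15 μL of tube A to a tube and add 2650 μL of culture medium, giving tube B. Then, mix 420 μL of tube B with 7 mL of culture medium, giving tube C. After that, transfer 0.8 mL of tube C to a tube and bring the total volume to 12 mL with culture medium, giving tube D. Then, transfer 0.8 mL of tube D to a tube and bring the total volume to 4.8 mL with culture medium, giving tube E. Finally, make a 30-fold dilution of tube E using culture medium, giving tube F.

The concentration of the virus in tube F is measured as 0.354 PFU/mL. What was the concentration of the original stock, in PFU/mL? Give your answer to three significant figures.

Step 1: 60 μL + 240 μL = 300 μL total → factor 300/60 = 5
Step 2: 15 μL + 2650 μL = 2665 μL total → factor 2665/15 = 177.67
Step 3: 420 μL + 7 mL = 7420 μL total → factor 7420/420 = 17.667
Step 4: 0.8 mL brought to 12 mL → factor 12/0.8 = 15
Step 5: 0.8 mL brought to 4.8 mL → factor 4.8/0.8 = 6
Step 6: 30-fold → factor 30
Overall dilution factor = 5 × 177.67 × 17.667 × 15 × 6 × 30 = 4.2374 × 10^7
Stock = 0.354 PFU/mL × 4.2374 × 10^7 = 1.50 × 10^7 PFU/mL

1.50 × 10^7 PFU/mL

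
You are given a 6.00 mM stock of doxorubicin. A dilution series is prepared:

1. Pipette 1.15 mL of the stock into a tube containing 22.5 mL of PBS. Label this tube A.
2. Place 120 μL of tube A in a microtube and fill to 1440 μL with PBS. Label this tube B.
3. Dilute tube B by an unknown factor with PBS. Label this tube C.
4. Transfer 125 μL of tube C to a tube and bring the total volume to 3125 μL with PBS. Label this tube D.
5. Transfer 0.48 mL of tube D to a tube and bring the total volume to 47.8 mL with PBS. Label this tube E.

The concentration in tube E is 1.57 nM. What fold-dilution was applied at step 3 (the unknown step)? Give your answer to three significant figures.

Step 1: 1.15 mL + 22.5 mL = 23.65 mL total → factor 23.65/1.15 = 20.565
Step 2: 120 μL brought to 1440 μL → factor 1440/120 = 12
Step 3: unknown factor x
Step 4: 125 μL brought to 3125 μL → factor 3125/125 = 25
Step 5: 0.48 mL brought to 47.8 mL → factor 47.8/0.48 = 99.583
Product of known-step factors = 6.1439 × 10^5
Overall factor = 6.00 mM / (1.57 nM) = 3.8217 × 10^6
x = 3.8217 × 10^6 / 6.1439 × 10^5 = 6.22

6.22-fold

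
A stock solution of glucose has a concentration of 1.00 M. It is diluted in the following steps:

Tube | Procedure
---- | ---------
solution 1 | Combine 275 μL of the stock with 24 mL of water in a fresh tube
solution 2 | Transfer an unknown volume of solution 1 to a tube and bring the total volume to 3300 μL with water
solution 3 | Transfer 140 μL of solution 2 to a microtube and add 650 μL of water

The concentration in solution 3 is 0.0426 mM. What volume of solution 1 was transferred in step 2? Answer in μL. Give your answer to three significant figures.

Step 1: 275 μL + 24 mL = 24275 μL total → factor 24275/275 = 88.273
Step 2: v brought to 3300 μL → factor = 3300 μL/v
Step 3: 140 μL + 650 μL = 790 μL total → factor 790/140 = 5.6429
Product of known-step factors = 498.11
Overall factor = 1.00 M / (0.0426 mM) = 23474
Step-2 factor = 23474 / 498.11 = 47.126
v = 3300 μL / 47.126 = 70.0 μL

70.0 μL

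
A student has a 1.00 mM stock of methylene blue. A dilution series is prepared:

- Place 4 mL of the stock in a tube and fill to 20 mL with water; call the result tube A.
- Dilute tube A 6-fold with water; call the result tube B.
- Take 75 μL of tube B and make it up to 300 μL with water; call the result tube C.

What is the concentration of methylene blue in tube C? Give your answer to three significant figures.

0.00833 mM

Step 1: 4 mL brought to 20 mL → factor 20/4 = 5
Step 2: 6-fold → factor 6
Step 3: 75 μL brought to 300 μL → factor 300/75 = 4
Dilution factor through tube C = 5 × 6 × 4 = 120
[tube C] = 1.00 mM / 120 = 0.00833 mM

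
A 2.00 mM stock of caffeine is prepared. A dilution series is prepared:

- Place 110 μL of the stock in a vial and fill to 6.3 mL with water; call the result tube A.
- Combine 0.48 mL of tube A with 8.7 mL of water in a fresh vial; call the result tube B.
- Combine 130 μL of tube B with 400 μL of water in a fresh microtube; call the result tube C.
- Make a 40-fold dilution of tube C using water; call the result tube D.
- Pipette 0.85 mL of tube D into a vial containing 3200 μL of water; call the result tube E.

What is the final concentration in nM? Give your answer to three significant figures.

Step 1: 110 μL brought to 6.3 mL → factor 6300/110 = 57.273
Step 2: 0.48 mL + 8.7 mL = 9.18 mL total → factor 9.18/0.48 = 19.125
Step 3: 130 μL + 400 μL = 530 μL total → factor 530/130 = 4.0769
Step 4: 40-fold → factor 40
Step 5: 0.85 mL + 3200 μL = 4.05 mL total → factor 4.05/0.85 = 4.7647
Overall dilution factor = 57.273 × 19.125 × 4.0769 × 40 × 4.7647 = 8.5109 × 10^5
Final = 2.00 mM / 8.5109 × 10^5 = 2.350 × 10^-6 mM = 2.35 nM

2.35 nM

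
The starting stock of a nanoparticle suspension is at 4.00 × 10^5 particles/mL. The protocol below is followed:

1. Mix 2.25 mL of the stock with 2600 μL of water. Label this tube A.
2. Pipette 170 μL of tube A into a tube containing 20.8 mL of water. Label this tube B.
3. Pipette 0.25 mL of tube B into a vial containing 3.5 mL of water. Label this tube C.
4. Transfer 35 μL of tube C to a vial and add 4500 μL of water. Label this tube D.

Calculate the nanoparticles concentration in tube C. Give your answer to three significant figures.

100 particles/mL

Step 1: 2.25 mL + 2600 μL = 4.85 mL total → factor 4.85/2.25 = 2.1556
Step 2: 170 μL + 20.8 mL = 20970 μL total → factor 20970/170 = 123.35
Step 3: 0.25 mL + 3.5 mL = 3.75 mL total → factor 3.75/0.25 = 15
Dilution factor through tube C = 2.1556 × 123.35 × 15 = 3988.4
[tube C] = 4.00 × 10^5 particles/mL / 3988.4 = 100 particles/mL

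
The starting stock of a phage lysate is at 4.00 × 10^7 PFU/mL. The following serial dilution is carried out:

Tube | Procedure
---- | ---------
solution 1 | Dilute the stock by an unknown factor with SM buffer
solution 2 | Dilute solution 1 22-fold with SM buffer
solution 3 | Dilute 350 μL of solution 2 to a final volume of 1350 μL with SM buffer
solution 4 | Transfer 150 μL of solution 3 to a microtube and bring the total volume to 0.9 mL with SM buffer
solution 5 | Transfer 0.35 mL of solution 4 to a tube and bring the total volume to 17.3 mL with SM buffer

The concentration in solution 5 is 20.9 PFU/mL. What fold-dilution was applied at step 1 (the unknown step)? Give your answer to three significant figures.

76.0-fold

Step 1: unknown factor x
Step 2: 22-fold → factor 22
Step 3: 350 μL brought to 1350 μL → factor 1350/350 = 3.8571
Step 4: 150 μL brought to 0.9 mL → factor 900/150 = 6
Step 5: 0.35 mL brought to 17.3 mL → factor 17.3/0.35 = 49.429
Product of known-step factors = 25166
Overall factor = 4.00 × 10^7 PFU/mL / (20.9 PFU/mL) = 1.9139 × 10^6
x = 1.9139 × 10^6 / 25166 = 76.0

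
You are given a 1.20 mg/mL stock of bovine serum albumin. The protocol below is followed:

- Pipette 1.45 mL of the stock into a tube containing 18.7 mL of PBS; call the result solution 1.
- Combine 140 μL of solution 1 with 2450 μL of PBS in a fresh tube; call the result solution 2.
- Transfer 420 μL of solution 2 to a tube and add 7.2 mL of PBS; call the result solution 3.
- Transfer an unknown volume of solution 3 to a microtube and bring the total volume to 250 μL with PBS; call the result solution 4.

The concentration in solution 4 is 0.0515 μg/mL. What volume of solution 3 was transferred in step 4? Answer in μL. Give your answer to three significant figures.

Step 1: 1.45 mL + 18.7 mL = 20.15 mL total → factor 20.15/1.45 = 13.897
Step 2: 140 μL + 2450 μL = 2590 μL total → factor 2590/140 = 18.5
Step 3: 420 μL + 7.2 mL = 7620 μL total → factor 7620/420 = 18.143
Step 4: v brought to 250 μL → factor = 250 μL/v
Product of known-step factors = 4664.3
Overall factor = 1.20 mg/mL / (0.0515 μg/mL) = 23301
Step-4 factor = 23301 / 4664.3 = 4.9956
v = 250 μL / 4.9956 = 50.0 μL

50.0 μL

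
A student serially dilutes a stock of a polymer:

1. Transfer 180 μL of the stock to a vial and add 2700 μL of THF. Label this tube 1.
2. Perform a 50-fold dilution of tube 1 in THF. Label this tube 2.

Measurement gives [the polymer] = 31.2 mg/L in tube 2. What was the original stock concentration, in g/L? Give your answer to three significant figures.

25.0 g/L

Step 1: 180 μL + 2700 μL = 2880 μL total → factor 2880/180 = 16
Step 2: 50-fold → factor 50
Overall dilution factor = 16 × 50 = 800
Stock = 31.2 mg/L × 800 = 2.496 × 10^4 mg/L = 25.0 g/L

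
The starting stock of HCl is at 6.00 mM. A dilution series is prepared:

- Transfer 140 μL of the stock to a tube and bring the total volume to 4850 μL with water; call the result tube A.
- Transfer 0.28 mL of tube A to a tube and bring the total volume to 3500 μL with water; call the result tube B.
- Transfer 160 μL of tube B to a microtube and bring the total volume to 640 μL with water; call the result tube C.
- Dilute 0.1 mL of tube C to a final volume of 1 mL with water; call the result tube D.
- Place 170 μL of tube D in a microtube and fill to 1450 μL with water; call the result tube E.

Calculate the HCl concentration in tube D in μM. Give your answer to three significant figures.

Step 1: 140 μL brought to 4850 μL → factor 4850/140 = 34.643
Step 2: 0.28 mL brought to 3500 μL → factor 3.5/0.28 = 12.5
Step 3: 160 μL brought to 640 μL → factor 640/160 = 4
Step 4: 0.1 mL brought to 1 mL → factor 1/0.1 = 10
Dilution factor through tube D = 34.643 × 12.5 × 4 × 10 = 17321
[tube D] = 6.00 mM / 17321 = 0.0003464 mM = 0.346 μM

0.346 μM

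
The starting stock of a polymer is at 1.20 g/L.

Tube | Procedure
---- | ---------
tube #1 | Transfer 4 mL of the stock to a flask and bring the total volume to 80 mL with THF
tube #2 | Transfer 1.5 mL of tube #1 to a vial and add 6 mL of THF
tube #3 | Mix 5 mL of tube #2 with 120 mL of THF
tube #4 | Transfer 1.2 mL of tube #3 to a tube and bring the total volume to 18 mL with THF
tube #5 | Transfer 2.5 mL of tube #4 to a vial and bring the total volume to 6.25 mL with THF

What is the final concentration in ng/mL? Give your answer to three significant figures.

Step 1: 4 mL brought to 80 mL → factor 80/4 = 20
Step 2: 1.5 mL + 6 mL = 7.5 mL total → factor 7.5/1.5 = 5
Step 3: 5 mL + 120 mL = 125 mL total → factor 125/5 = 25
Step 4: 1.2 mL brought to 18 mL → factor 18/1.2 = 15
Step 5: 2.5 mL brought to 6.25 mL → factor 6.25/2.5 = 2.5
Overall dilution factor = 20 × 5 × 25 × 15 × 2.5 = 93750
Final = 1.20 g/L / 93750 = 1.280 × 10^-5 g/L = 12.8 ng/mL

12.8 ng/mL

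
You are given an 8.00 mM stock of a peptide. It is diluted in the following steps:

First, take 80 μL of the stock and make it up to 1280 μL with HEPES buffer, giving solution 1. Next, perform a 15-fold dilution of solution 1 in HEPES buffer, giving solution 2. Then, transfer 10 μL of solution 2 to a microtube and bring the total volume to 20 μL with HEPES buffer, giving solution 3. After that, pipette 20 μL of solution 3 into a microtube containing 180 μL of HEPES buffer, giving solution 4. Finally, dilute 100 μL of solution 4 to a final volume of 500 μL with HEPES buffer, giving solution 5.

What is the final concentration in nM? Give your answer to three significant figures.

333 nM

Step 1: 80 μL brought to 1280 μL → factor 1280/80 = 16
Step 2: 15-fold → factor 15
Step 3: 10 μL brought to 20 μL → factor 20/10 = 2
Step 4: 20 μL + 180 μL = 200 μL total → factor 200/20 = 10
Step 5: 100 μL brought to 500 μL → factor 500/100 = 5
Overall dilution factor = 16 × 15 × 2 × 10 × 5 = 24000
Final = 8.00 mM / 24000 = 0.0003333 mM = 333 nM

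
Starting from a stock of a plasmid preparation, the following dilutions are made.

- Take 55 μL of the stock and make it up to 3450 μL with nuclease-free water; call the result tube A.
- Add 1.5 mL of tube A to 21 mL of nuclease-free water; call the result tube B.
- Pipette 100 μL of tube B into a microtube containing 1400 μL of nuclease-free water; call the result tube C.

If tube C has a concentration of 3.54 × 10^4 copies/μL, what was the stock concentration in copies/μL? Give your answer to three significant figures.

5.00 × 10^8 copies/μL

Step 1: 55 μL brought to 3450 μL → factor 3450/55 = 62.727
Step 2: 1.5 mL + 21 mL = 22.5 mL total → factor 22.5/1.5 = 15
Step 3: 100 μL + 1400 μL = 1500 μL total → factor 1500/100 = 15
Overall dilution factor = 62.727 × 15 × 15 = 14114
Stock = 3.54 × 10^4 copies/μL × 14114 = 5.00 × 10^8 copies/μL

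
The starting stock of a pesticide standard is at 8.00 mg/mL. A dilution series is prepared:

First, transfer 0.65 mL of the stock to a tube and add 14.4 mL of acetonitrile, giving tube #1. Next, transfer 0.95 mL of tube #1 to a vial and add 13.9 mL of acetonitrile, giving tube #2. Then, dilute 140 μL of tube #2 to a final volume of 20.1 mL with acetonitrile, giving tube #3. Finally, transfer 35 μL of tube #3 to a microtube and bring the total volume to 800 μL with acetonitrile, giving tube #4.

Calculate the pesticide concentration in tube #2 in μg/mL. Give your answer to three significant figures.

22.1 μg/mL

Step 1: 0.65 mL + 14.4 mL = 15.05 mL total → factor 15.05/0.65 = 23.154
Step 2: 0.95 mL + 13.9 mL = 14.85 mL total → factor 14.85/0.95 = 15.632
Dilution factor through tube #2 = 23.154 × 15.632 = 361.93
[tube #2] = 8.00 mg/mL / 361.93 = 0.02210 mg/mL = 22.1 μg/mL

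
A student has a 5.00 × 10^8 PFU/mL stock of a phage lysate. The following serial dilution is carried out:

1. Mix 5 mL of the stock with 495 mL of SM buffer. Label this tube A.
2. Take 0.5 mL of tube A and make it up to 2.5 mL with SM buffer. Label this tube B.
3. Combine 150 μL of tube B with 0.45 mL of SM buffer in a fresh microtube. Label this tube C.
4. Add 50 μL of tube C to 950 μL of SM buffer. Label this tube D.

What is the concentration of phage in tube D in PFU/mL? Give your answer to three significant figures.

1.25 × 10^4 PFU/mL

Step 1: 5 mL + 495 mL = 500 mL total → factor 500/5 = 100
Step 2: 0.5 mL brought to 2.5 mL → factor 2.5/0.5 = 5
Step 3: 150 μL + 0.45 mL = 600 μL total → factor 600/150 = 4
Step 4: 50 μL + 950 μL = 1000 μL total → factor 1000/50 = 20
Overall dilution factor = 100 × 5 × 4 × 20 = 40000
Final = 5.00 × 10^8 PFU/mL / 40000 = 1.25 × 10^4 PFU/mL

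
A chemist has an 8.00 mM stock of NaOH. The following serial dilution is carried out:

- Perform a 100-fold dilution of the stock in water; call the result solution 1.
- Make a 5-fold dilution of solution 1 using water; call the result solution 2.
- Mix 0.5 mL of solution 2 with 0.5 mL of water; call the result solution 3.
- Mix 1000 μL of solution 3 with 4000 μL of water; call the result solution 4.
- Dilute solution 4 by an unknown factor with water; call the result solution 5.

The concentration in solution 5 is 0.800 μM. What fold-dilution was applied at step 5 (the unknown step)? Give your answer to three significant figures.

Step 1: 100-fold → factor 100
Step 2: 5-fold → factor 5
Step 3: 0.5 mL + 0.5 mL = 1 mL total → factor 1/0.5 = 2
Step 4: 1000 μL + 4000 μL = 5000 μL total → factor 5000/1000 = 5
Step 5: unknown factor x
Product of known-step factors = 5000
Overall factor = 8.00 mM / (0.800 μM) = 10000
x = 10000 / 5000 = 2.00

2.00-fold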